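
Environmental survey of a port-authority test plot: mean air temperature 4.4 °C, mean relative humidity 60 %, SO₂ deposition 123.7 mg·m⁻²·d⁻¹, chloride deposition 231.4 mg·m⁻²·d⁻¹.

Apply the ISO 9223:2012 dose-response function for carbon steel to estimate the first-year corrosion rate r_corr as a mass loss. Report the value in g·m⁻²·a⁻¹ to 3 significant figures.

r_corr = 446 g·m⁻²·a⁻¹

carbon steel: temperature factor f = +0.150·(-5.6) = -0.8400
  Pd branch = 1.77·Pd^0.52·e^(0.02·RH+f) = 31.07 μm/a
  Cl⁻ term: 0.102·231.4^0.62·exp(0.033·60+0.04·4.4) = 25.75
  r_corr = 31.07 + 25.75 = 56.82 μm/a
Convert to mass loss: 56.82 μm/a × 7.85 g/cm³ = 446.1 g·m⁻²·a⁻¹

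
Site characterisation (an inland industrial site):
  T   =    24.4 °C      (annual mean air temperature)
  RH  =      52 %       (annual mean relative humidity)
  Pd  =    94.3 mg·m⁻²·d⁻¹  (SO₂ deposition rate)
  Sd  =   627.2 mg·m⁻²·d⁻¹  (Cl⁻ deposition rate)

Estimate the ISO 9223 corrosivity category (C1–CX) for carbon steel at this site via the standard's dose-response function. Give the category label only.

carbon steel: T>10 °C ⇒ hinge -0.054·(24.4−10) = -0.7776
  SO₂ term: 1.77·94.3^0.52·exp(0.02·52-0.7776) = 24.47
  Cl⁻ term: 0.102·627.2^0.62·exp(0.033·52+0.04·24.4) = 81.68
  r_corr = 24.47 + 81.68 = 106.2 μm/a
106 μm/a falls in (80, 200] for carbon steel → category C5

C5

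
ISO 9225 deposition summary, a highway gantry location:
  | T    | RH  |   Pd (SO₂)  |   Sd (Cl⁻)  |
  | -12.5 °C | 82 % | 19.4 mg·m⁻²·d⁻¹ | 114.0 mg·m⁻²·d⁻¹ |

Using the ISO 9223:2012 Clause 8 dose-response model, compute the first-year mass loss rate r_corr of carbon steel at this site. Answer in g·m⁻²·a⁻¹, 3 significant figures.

carbon steel: f(T) = +0.150·(T−10) [T≤10 °C] = -3.3750
  Pd branch = 1.77·Pd^0.52·e^(0.02·RH+f) = 1.459 μm/a
  Cl⁻ term: 0.102·114.0^0.62·exp(0.033·82+0.04·-12.5) = 17.46
  r_corr = 1.459 + 17.46 = 18.91 μm/a
Convert to mass loss: 18.91 μm/a × 7.85 g/cm³ = 148.5 g·m⁻²·a⁻¹

r_corr = 148 g·m⁻²·a⁻¹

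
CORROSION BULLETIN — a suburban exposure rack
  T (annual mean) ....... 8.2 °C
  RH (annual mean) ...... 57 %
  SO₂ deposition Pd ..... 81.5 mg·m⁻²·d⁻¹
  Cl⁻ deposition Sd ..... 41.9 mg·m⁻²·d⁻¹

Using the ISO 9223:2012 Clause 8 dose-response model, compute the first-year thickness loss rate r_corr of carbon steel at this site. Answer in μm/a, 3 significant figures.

r_corr = 51.1 μm/a

carbon steel: temperature factor f = +0.150·(-1.8) = -0.2700
  Pd branch = 1.77·Pd^0.52·e^(0.02·RH+f) = 41.65 μm/a
  Sd branch = 0.102·Sd^0.62·e^(0.033·RH+0.04·T) = 9.413 μm/a
  sum: 41.65 + 9.413 → r_corr = 51.06 μm/a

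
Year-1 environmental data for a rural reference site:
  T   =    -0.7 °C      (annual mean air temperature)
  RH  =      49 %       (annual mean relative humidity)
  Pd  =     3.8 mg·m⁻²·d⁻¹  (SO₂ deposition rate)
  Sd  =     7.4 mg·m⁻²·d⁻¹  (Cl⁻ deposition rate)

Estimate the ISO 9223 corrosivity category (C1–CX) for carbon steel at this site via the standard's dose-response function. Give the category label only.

carbon steel: f(T) = +0.150·(T−10) [T≤10 °C] = -1.6050
  sulphur-dioxide contribution → 1.897 μm/a
  chloride contribution → 1.728 μm/a
  total first-year rate 3.625 μm/a
Category bounds: 1.3…25 μm/a bracket r_corr ⇒ C2

C2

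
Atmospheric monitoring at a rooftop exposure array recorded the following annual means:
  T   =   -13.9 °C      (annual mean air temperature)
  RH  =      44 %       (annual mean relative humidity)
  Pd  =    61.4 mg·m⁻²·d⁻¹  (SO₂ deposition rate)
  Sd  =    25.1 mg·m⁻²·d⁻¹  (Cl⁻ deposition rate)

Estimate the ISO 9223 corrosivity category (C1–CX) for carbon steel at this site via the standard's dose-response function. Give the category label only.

C2

carbon steel: temperature factor f = +0.150·(-23.9) = -3.5850
  sulphur-dioxide contribution → 1.007 μm/a
  chloride contribution → 1.843 μm/a
  total first-year rate 2.85 μm/a
ISO 9223 Table 2 (carbon steel): 1.3 < 2.85 ≤ 25 μm/a ⇒ C2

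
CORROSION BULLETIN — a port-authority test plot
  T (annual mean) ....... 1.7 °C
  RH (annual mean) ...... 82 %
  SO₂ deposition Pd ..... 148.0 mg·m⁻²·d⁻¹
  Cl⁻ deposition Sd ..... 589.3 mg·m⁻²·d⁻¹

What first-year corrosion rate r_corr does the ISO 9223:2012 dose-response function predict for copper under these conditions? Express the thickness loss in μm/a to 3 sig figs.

r_corr = 2.06 μm/a

copper: f(T) = +0.126·(T−10) [T≤10 °C] = -1.0458
  SO₂ term: 0.0053·148.0^0.26·exp(0.059·82-1.0458) = 0.8619
  Sd branch = 0.01025·Sd^0.27·e^(0.036·RH+0.049·T) = 1.194 μm/a
  sum: 0.8619 + 1.194 → r_corr = 2.056 μm/a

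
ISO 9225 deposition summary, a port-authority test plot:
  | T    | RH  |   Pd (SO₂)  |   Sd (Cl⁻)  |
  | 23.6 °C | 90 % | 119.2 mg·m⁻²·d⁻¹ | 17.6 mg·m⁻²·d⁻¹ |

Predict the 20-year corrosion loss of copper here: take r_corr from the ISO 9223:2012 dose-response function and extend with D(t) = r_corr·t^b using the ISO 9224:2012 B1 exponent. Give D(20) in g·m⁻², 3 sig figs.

D(20) = 202 g·m⁻²

copper: temperature factor f = -0.080·(13.6) = -1.0880
  SO₂ term: 0.0053·119.2^0.26·exp(0.059·90-1.0880) = 1.252
  Cl⁻ term: 0.01025·17.6^0.27·exp(0.036·90+0.049·23.6) = 1.804
  r_corr = 1.252 + 1.804 = 3.057 μm/a
ISO 9224: D(t) = r_corr · t^b with b = 0.667 (copper, B1)
  D(20) = 3.057 × 20^0.667 = 3.057 × 7.375 = 22.54 μm
  Mass loss = 22.54 μm × 8.96 g/cm³ = 202 g·m⁻²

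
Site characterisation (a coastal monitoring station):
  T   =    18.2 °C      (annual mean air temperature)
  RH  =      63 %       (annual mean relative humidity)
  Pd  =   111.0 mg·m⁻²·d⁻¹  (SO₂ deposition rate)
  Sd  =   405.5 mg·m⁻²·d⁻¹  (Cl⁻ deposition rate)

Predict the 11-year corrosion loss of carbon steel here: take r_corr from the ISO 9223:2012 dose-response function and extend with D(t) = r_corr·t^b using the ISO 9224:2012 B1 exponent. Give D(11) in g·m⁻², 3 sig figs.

carbon steel: temperature factor f = -0.054·(8.2) = -0.4428
  SO₂ term: 1.77·111.0^0.52·exp(0.02·63-0.4428) = 46.39
  Cl⁻ term: 0.102·405.5^0.62·exp(0.033·63+0.04·18.2) = 69.92
  r_corr = 46.39 + 69.92 = 116.3 μm/a
Power-law: D(11) = r_corr · 11^0.523
  D(11) = 116.3 × 11^0.523 = 116.3 × 3.505 = 407.6 μm
  Mass loss = 407.6 μm × 7.85 g/cm³ = 3200 g·m⁻²

D(11) = 3.20e+03 g·m⁻²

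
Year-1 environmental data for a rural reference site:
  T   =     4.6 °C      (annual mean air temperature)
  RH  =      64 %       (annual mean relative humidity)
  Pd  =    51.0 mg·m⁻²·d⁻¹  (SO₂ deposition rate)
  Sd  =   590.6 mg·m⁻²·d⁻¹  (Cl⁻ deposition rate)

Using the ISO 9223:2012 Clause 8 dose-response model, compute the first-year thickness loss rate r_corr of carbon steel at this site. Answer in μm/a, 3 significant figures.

carbon steel: temperature factor f = +0.150·(-5.4) = -0.8100
  SO₂ term: 1.77·51.0^0.52·exp(0.02·64-0.8100) = 21.88
  Cl⁻ term: 0.102·590.6^0.62·exp(0.033·64+0.04·4.6) = 52.96
  r_corr = 21.88 + 52.96 = 74.84 μm/a

r_corr = 74.8 μm/a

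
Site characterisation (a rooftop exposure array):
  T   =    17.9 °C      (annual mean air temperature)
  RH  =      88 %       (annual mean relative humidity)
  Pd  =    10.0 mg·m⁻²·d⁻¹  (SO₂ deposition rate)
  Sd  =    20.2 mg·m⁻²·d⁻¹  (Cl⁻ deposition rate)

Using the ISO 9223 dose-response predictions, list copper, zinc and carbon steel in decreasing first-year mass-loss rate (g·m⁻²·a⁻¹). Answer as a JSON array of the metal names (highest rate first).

copper: T>10 °C ⇒ hinge -0.080·(17.9−10) = -0.6320
  Pd branch = 0.0053·Pd^0.26·e^(0.059·RH+f) = 0.9218 μm/a
  Cl⁻ term: 0.01025·20.2^0.27·exp(0.036·88+0.049·17.9) = 1.318
  sum: 0.9218 + 1.318 → r_corr = 2.24 μm/a
  mass loss = 2.24 μm/a × 8.96 g/cm³ = 20.07 g·m⁻²·a⁻¹
zinc: temperature factor f = -0.071·(7.9) = -0.5609
  SO₂ term: 0.0129·10.0^0.44·exp(0.046·88-0.5609) = 1.161
  Sd branch = 0.0175·Sd^0.57·e^(0.008·RH+0.085·T) = 0.8987 μm/a
  sum: 1.161 + 0.8987 → r_corr = 2.06 μm/a
  mass loss = 2.06 μm/a × 7.14 g/cm³ = 14.71 g·m⁻²·a⁻¹
carbon steel: T>10 °C ⇒ hinge -0.054·(17.9−10) = -0.4266
  SO₂ term: 1.77·10.0^0.52·exp(0.02·88-0.4266) = 22.24
  Sd branch = 0.102·Sd^0.62·e^(0.033·RH+0.04·T) = 24.55 μm/a
  sum: 22.24 + 24.55 → r_corr = 46.79 μm/a
  mass loss = 46.79 μm/a × 7.85 g/cm³ = 367.3 g·m⁻²·a⁻¹
Ordering by g·m⁻²·a⁻¹: carbon steel (367) > copper (20.1) > zinc (14.7)

["carbon steel", "copper", "zinc"]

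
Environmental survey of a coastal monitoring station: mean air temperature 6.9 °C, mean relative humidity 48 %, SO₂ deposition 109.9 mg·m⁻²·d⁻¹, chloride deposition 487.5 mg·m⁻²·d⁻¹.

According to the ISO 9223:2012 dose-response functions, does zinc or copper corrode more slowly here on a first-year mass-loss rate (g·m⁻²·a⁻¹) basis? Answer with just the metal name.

zinc: f(T) = +0.038·(T−10) [T≤10 °C] = -0.1178
  sulphur-dioxide contribution → 0.8249 μm/a
  chloride contribution → 1.573 μm/a
  total first-year rate 2.398 μm/a
  mass loss = 2.398 μm/a × 7.14 g/cm³ = 17.12 g·m⁻²·a⁻¹
copper: f(T) = +0.126·(T−10) [T≤10 °C] = -0.3906
  sulphur-dioxide contribution → 0.2066 μm/a
  chloride contribution → 0.4303 μm/a
  ⇒ r_corr(copper) = 0.6369 μm/a
  mass loss = 0.6369 μm/a × 8.96 g/cm³ = 5.707 g·m⁻²·a⁻¹
Ordering by g·m⁻²·a⁻¹: zinc (17.1) > copper (5.71)

copper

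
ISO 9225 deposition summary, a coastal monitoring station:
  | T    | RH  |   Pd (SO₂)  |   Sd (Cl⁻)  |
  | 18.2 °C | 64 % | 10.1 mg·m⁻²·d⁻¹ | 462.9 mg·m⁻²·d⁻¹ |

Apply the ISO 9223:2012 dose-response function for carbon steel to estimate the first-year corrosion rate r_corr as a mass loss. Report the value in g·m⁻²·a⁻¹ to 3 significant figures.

carbon steel: temperature factor f = -0.054·(8.2) = -0.4428
  Pd branch = 1.77·Pd^0.52·e^(0.02·RH+f) = 13.61 μm/a
  Sd branch = 0.102·Sd^0.62·e^(0.033·RH+0.04·T) = 78.45 μm/a
  r_corr = 13.61 + 78.45 = 92.06 μm/a
Convert to mass loss: 92.06 μm/a × 7.85 g/cm³ = 722.7 g·m⁻²·a⁻¹

r_corr = 723 g·m⁻²·a⁻¹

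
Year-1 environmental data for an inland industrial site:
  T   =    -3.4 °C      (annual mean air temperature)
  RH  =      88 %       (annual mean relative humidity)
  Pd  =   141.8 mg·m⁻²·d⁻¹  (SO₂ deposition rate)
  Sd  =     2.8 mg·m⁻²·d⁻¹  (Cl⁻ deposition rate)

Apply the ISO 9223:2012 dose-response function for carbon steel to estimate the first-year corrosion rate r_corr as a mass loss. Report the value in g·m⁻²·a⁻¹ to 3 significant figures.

r_corr = 166 g·m⁻²·a⁻¹

carbon steel: T≤10 °C ⇒ hinge +0.150·(-3.4−10) = -2.0100
  sulphur-dioxide contribution → 18.12 μm/a
  chloride contribution → 3.076 μm/a
  total first-year rate 21.2 μm/a
Convert to mass loss: 21.2 μm/a × 7.85 g/cm³ = 166.4 g·m⁻²·a⁻¹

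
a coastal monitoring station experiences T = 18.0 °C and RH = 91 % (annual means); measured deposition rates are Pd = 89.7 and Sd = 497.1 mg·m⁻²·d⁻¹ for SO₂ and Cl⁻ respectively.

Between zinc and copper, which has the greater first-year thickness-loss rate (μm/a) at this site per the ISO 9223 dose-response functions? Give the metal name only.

zinc

zinc: T>10 °C ⇒ hinge -0.071·(18.0−10) = -0.5680
  SO₂ term: 0.0129·89.7^0.44·exp(0.046·91-0.5680) = 3.476
  Sd branch = 0.0175·Sd^0.57·e^(0.008·RH+0.085·T) = 5.763 μm/a
  sum: 3.476 + 5.763 → r_corr = 9.239 μm/a
copper: T>10 °C ⇒ hinge -0.080·(18.0−10) = -0.6400
  Pd branch = 0.0053·Pd^0.26·e^(0.059·RH+f) = 1.931 μm/a
  Cl⁻ term: 0.01025·497.1^0.27·exp(0.036·91+0.049·18.0) = 3.504
  r_corr = 1.931 + 3.504 = 5.435 μm/a
Ordering by μm/a: zinc (9.24) > copper (5.43)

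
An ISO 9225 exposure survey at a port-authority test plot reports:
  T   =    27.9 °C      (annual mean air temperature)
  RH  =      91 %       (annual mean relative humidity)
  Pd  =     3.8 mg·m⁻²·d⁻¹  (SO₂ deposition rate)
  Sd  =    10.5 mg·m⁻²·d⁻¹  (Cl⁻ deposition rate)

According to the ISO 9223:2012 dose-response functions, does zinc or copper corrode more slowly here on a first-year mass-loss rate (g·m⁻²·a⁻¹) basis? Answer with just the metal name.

zinc: T>10 °C ⇒ hinge -0.071·(27.9−10) = -1.2709
  SO₂ term: 0.0129·3.8^0.44·exp(0.046·91-1.2709) = 0.4283
  Cl⁻ term: 0.0175·10.5^0.57·exp(0.008·91+0.085·27.9) = 1.483
  sum: 0.4283 + 1.483 → r_corr = 1.911 μm/a
  mass loss = 1.911 μm/a × 7.14 g/cm³ = 13.65 g·m⁻²·a⁻¹
copper: temperature factor f = -0.080·(17.9) = -1.4320
  SO₂ term: 0.0053·3.8^0.26·exp(0.059·91-1.4320) = 0.3844
  Cl⁻ term: 0.01025·10.5^0.27·exp(0.036·91+0.049·27.9) = 2.009
  r_corr = 0.3844 + 2.009 = 2.393 μm/a
  mass loss = 2.393 μm/a × 8.96 g/cm³ = 21.44 g·m⁻²·a⁻¹
Ordering by g·m⁻²·a⁻¹: copper (21.4) > zinc (13.6)

zinc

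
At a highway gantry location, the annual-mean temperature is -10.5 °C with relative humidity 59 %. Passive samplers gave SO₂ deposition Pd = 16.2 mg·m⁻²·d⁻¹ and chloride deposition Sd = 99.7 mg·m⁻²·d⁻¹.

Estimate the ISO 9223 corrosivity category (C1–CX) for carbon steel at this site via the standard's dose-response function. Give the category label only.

C2

carbon steel: f(T) = +0.150·(T−10) [T≤10 °C] = -3.0750
  Pd branch = 1.77·Pd^0.52·e^(0.02·RH+f) = 1.132 μm/a
  Cl⁻ term: 0.102·99.7^0.62·exp(0.033·59+0.04·-10.5) = 8.146
  r_corr = 1.132 + 8.146 = 9.278 μm/a
9.28 μm/a falls in (1.3, 25] for carbon steel → category C2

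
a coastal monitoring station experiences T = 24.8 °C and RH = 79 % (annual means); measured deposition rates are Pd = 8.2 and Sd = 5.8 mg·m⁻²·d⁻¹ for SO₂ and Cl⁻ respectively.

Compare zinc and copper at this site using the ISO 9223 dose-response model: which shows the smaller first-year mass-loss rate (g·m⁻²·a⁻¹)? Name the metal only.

zinc

zinc: T>10 °C ⇒ hinge -0.071·(24.8−10) = -1.0508
  SO₂ term: 0.0129·8.2^0.44·exp(0.046·79-1.0508) = 0.4311
  Sd branch = 0.0175·Sd^0.57·e^(0.008·RH+0.085·T) = 0.7382 μm/a
  r_corr = 0.4311 + 0.7382 = 1.169 μm/a
  mass loss = 1.169 μm/a × 7.14 g/cm³ = 8.348 g·m⁻²·a⁻¹
copper: temperature factor f = -0.080·(14.8) = -1.1840
  Pd branch = 0.0053·Pd^0.26·e^(0.059·RH+f) = 0.2964 μm/a
  Cl⁻ term: 0.01025·5.8^0.27·exp(0.036·79+0.049·24.8) = 0.9544
  sum: 0.2964 + 0.9544 → r_corr = 1.251 μm/a
  mass loss = 1.251 μm/a × 8.96 g/cm³ = 11.21 g·m⁻²·a⁻¹
Ordering by g·m⁻²·a⁻¹: copper (11.2) > zinc (8.35)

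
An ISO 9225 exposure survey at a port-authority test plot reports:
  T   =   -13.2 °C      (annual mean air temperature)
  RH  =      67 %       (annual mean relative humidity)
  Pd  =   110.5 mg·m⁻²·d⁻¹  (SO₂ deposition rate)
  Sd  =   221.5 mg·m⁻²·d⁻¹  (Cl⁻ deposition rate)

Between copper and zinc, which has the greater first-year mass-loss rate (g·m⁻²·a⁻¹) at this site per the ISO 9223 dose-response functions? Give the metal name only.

copper: T≤10 °C ⇒ hinge +0.126·(-13.2−10) = -2.9232
  SO₂ term: 0.0053·110.5^0.26·exp(0.059·67-2.9232) = 0.05044
  Sd branch = 0.01025·Sd^0.27·e^(0.036·RH+0.049·T) = 0.2574 μm/a
  sum: 0.05044 + 0.2574 → r_corr = 0.3078 μm/a
  mass loss = 0.3078 μm/a × 8.96 g/cm³ = 2.758 g·m⁻²·a⁻¹
zinc: T≤10 °C ⇒ hinge +0.038·(-13.2−10) = -0.8816
  SO₂ term: 0.0129·110.5^0.44·exp(0.046·67-0.8816) = 0.9232
  Cl⁻ term: 0.0175·221.5^0.57·exp(0.008·67+0.085·-13.2) = 0.2115
  r_corr = 0.9232 + 0.2115 = 1.135 μm/a
  mass loss = 1.135 μm/a × 7.14 g/cm³ = 8.102 g·m⁻²·a⁻¹
Ordering by g·m⁻²·a⁻¹: zinc (8.1) > copper (2.76)

zinc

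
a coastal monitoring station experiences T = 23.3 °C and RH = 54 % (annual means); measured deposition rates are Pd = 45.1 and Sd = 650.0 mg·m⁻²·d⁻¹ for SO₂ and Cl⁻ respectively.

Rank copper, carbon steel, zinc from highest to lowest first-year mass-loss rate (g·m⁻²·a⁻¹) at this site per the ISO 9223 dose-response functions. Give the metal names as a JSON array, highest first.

["carbon steel", "zinc", "copper"]

copper: T>10 °C ⇒ hinge -0.080·(23.3−10) = -1.0640
  sulphur-dioxide contribution → 0.1191 μm/a
  chloride contribution → 1.289 μm/a
  ⇒ r_corr(copper) = 1.408 μm/a
  mass loss = 1.408 μm/a × 8.96 g/cm³ = 12.62 g·m⁻²·a⁻¹
carbon steel: T>10 °C ⇒ hinge -0.054·(23.3−10) = -0.7182
  sulphur-dioxide contribution → 18.42 μm/a
  chloride contribution → 85.37 μm/a
  ⇒ r_corr(carbon steel) = 103.8 μm/a
  mass loss = 103.8 μm/a × 7.85 g/cm³ = 814.7 g·m⁻²·a⁻¹
zinc: temperature factor f = -0.071·(13.3) = -0.9443
  sulphur-dioxide contribution → 0.3214 μm/a
  chloride contribution → 7.837 μm/a
  total first-year rate 8.158 μm/a
  mass loss = 8.158 μm/a × 7.14 g/cm³ = 58.25 g·m⁻²·a⁻¹
Ordering by g·m⁻²·a⁻¹: carbon steel (815) > zinc (58.2) > copper (12.6)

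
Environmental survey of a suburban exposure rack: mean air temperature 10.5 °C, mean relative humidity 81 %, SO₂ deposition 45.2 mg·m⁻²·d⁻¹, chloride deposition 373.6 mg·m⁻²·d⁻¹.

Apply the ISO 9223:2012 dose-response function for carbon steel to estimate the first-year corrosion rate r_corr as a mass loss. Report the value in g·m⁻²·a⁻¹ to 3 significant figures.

r_corr = 1.19e+03 g·m⁻²·a⁻¹

carbon steel: f(T) = -0.054·(T−10) [T>10 °C] = -0.0270
  sulphur-dioxide contribution → 63.16 μm/a
  chloride contribution → 88.46 μm/a
  total first-year rate 151.6 μm/a
Convert to mass loss: 151.6 μm/a × 7.85 g/cm³ = 1190 g·m⁻²·a⁻¹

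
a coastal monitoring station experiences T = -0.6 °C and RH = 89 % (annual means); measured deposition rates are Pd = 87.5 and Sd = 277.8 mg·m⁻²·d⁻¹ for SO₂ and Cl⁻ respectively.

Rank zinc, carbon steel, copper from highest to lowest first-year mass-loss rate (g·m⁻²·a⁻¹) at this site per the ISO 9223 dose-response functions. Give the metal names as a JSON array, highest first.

zinc: temperature factor f = +0.038·(-10.6) = -0.4028
  sulphur-dioxide contribution → 3.699 μm/a
  chloride contribution → 0.8376 μm/a
  total first-year rate 4.537 μm/a
  mass loss = 4.537 μm/a × 7.14 g/cm³ = 32.39 g·m⁻²·a⁻¹
carbon steel: f(T) = +0.150·(T−10) [T≤10 °C] = -1.5900
  sulphur-dioxide contribution → 21.89 μm/a
  chloride contribution → 61.49 μm/a
  ⇒ r_corr(carbon steel) = 83.39 μm/a
  mass loss = 83.39 μm/a × 7.85 g/cm³ = 654.6 g·m⁻²·a⁻¹
copper: temperature factor f = +0.126·(-10.6) = -1.3356
  sulphur-dioxide contribution → 0.8504 μm/a
  chloride contribution → 1.12 μm/a
  ⇒ r_corr(copper) = 1.97 μm/a
  mass loss = 1.97 μm/a × 8.96 g/cm³ = 17.66 g·m⁻²·a⁻¹
Ordering by g·m⁻²·a⁻¹: carbon steel (655) > zinc (32.4) > copper (17.7)

["carbon steel", "zinc", "copper"]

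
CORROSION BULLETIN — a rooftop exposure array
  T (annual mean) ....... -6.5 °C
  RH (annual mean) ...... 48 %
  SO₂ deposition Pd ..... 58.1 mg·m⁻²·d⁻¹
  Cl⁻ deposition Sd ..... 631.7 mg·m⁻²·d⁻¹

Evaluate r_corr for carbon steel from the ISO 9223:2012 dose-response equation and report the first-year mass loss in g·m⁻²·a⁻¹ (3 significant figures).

carbon steel: f(T) = +0.150·(T−10) [T≤10 °C] = -2.4750
  sulphur-dioxide contribution → 3.217 μm/a
  chloride contribution → 20.89 μm/a
  ⇒ r_corr(carbon steel) = 24.11 μm/a
Convert to mass loss: 24.11 μm/a × 7.85 g/cm³ = 189.2 g·m⁻²·a⁻¹

r_corr = 189 g·m⁻²·a⁻¹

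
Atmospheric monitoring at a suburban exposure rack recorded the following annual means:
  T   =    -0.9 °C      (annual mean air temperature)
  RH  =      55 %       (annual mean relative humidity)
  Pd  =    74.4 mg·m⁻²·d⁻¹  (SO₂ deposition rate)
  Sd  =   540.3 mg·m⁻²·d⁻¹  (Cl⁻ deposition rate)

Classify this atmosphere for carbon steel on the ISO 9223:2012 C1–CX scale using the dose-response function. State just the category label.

C3

carbon steel: temperature factor f = +0.150·(-10.9) = -1.6350
  sulphur-dioxide contribution → 9.746 μm/a
  chloride contribution → 29.88 μm/a
  ⇒ r_corr(carbon steel) = 39.63 μm/a
ISO 9223 Table 2 (carbon steel): 25 < 39.6 ≤ 50 μm/a ⇒ C3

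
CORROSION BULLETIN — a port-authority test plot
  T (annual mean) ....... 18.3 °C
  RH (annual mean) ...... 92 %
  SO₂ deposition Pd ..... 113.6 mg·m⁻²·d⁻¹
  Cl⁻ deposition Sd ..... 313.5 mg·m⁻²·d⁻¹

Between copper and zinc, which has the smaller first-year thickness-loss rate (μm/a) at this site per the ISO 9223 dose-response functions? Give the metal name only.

copper

copper: temperature factor f = -0.080·(8.3) = -0.6640
  SO₂ term: 0.0053·113.6^0.26·exp(0.059·92-0.6640) = 2.126
  Sd branch = 0.01025·Sd^0.27·e^(0.036·RH+0.049·T) = 3.255 μm/a
  r_corr = 2.126 + 3.255 = 5.381 μm/a
zinc: temperature factor f = -0.071·(8.3) = -0.5893
  SO₂ term: 0.0129·113.6^0.44·exp(0.046·92-0.5893) = 3.953
  Cl⁻ term: 0.0175·313.5^0.57·exp(0.008·92+0.085·18.3) = 4.582
  sum: 3.953 + 4.582 → r_corr = 8.536 μm/a
Ordering by μm/a: zinc (8.54) > copper (5.38)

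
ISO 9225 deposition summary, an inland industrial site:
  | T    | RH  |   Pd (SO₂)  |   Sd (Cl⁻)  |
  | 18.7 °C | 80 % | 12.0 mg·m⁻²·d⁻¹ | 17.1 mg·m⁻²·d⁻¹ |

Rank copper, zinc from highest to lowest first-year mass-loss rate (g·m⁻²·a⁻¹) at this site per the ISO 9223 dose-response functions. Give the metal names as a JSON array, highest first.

["copper", "zinc"]

copper: f(T) = -0.080·(T−10) [T>10 °C] = -0.6960
  sulphur-dioxide contribution → 0.5655 μm/a
  chloride contribution → 0.9825 μm/a
  ⇒ r_corr(copper) = 1.548 μm/a
  mass loss = 1.548 μm/a × 8.96 g/cm³ = 13.87 g·m⁻²·a⁻¹
zinc: f(T) = -0.071·(T−10) [T>10 °C] = -0.6177
  sulphur-dioxide contribution → 0.8229 μm/a
  chloride contribution → 0.8206 μm/a
  ⇒ r_corr(zinc) = 1.643 μm/a
  mass loss = 1.643 μm/a × 7.14 g/cm³ = 11.73 g·m⁻²·a⁻¹
Ordering by g·m⁻²·a⁻¹: copper (13.9) > zinc (11.7)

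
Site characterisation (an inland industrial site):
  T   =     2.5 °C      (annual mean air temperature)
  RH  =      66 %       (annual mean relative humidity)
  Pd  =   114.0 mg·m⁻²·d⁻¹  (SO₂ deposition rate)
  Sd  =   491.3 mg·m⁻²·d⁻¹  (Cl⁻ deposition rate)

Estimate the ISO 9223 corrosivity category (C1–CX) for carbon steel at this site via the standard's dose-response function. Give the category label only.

carbon steel: T≤10 °C ⇒ hinge +0.150·(2.5−10) = -1.1250
  SO₂ term: 1.77·114.0^0.52·exp(0.02·66-1.1250) = 25.25
  Sd branch = 0.102·Sd^0.62·e^(0.033·RH+0.04·T) = 46.4 μm/a
  r_corr = 25.25 + 46.4 = 71.65 μm/a
ISO 9223 Table 2 (carbon steel): 50 < 71.7 ≤ 80 μm/a ⇒ C4

C4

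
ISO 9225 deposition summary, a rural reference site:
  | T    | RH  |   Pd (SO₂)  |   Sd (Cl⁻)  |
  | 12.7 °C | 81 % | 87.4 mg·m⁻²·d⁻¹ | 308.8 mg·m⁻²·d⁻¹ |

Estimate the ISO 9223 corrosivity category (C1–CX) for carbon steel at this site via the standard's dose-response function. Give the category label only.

carbon steel: f(T) = -0.054·(T−10) [T>10 °C] = -0.1458
  SO₂ term: 1.77·87.4^0.52·exp(0.02·81-0.1458) = 79.03
  Cl⁻ term: 0.102·308.8^0.62·exp(0.033·81+0.04·12.7) = 85.84
  sum: 79.03 + 85.84 → r_corr = 164.9 μm/a
Category bounds: 80…200 μm/a bracket r_corr ⇒ C5

C5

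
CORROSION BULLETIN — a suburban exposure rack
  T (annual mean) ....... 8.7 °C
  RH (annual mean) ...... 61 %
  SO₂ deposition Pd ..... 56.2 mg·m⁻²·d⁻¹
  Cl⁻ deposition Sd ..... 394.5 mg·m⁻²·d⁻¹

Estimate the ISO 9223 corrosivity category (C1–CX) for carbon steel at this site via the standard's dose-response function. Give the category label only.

C5

carbon steel: T≤10 °C ⇒ hinge +0.150·(8.7−10) = -0.1950
  Pd branch = 1.77·Pd^0.52·e^(0.02·RH+f) = 40.09 μm/a
  Cl⁻ term: 0.102·394.5^0.62·exp(0.033·61+0.04·8.7) = 44.01
  sum: 40.09 + 44.01 → r_corr = 84.09 μm/a
Category bounds: 80…200 μm/a bracket r_corr ⇒ C5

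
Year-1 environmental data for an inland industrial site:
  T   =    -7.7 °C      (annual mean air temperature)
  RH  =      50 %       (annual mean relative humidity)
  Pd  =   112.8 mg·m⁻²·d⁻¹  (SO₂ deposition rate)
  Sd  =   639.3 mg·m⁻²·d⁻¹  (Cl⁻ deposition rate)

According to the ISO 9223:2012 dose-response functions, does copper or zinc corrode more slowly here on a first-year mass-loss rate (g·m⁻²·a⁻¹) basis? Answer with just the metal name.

copper

copper: f(T) = +0.126·(T−10) [T≤10 °C] = -2.2302
  SO₂ term: 0.0053·112.8^0.26·exp(0.059·50-2.2302) = 0.03719
  Sd branch = 0.01025·Sd^0.27·e^(0.036·RH+0.049·T) = 0.2433 μm/a
  sum: 0.03719 + 0.2433 → r_corr = 0.2805 μm/a
  mass loss = 0.2805 μm/a × 8.96 g/cm³ = 2.513 g·m⁻²·a⁻¹
zinc: f(T) = +0.038·(T−10) [T≤10 °C] = -0.6726
  SO₂ term: 0.0129·112.8^0.44·exp(0.046·50-0.6726) = 0.5253
  Cl⁻ term: 0.0175·639.3^0.57·exp(0.008·50+0.085·-7.7) = 0.5392
  r_corr = 0.5253 + 0.5392 = 1.064 μm/a
  mass loss = 1.064 μm/a × 7.14 g/cm³ = 7.6 g·m⁻²·a⁻¹
Ordering by g·m⁻²·a⁻¹: zinc (7.6) > copper (2.51)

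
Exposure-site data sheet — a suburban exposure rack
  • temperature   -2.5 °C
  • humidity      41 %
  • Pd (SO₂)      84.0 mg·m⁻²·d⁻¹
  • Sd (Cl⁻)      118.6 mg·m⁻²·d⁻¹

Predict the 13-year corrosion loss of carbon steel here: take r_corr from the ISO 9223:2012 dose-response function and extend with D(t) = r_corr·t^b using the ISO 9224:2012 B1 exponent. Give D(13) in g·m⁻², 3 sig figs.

D(13) = 392 g·m⁻²

carbon steel: temperature factor f = +0.150·(-12.5) = -1.8750
  SO₂ term: 1.77·84.0^0.52·exp(0.02·41-1.8750) = 6.172
  Cl⁻ term: 0.102·118.6^0.62·exp(0.033·41+0.04·-2.5) = 6.898
  sum: 6.172 + 6.898 → r_corr = 13.07 μm/a
Long-term exponent b (ISO 9224 Table 2, B1) = 0.523
  D(13) = 13.07 × 13^0.523 = 13.07 × 3.825 = 49.99 μm
  Mass loss = 49.99 μm × 7.85 g/cm³ = 392.4 g·m⁻²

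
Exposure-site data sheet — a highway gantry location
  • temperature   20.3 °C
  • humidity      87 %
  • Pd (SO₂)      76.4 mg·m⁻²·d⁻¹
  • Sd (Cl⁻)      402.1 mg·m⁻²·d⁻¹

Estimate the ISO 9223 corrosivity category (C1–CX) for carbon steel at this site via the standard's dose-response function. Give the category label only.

carbon steel: f(T) = -0.054·(T−10) [T>10 °C] = -0.5562
  Pd branch = 1.77·Pd^0.52·e^(0.02·RH+f) = 55.12 μm/a
  Cl⁻ term: 0.102·402.1^0.62·exp(0.033·87+0.04·20.3) = 167
  r_corr = 55.12 + 167 = 222.1 μm/a
222 μm/a falls in (200, 700] for carbon steel → category CX

CX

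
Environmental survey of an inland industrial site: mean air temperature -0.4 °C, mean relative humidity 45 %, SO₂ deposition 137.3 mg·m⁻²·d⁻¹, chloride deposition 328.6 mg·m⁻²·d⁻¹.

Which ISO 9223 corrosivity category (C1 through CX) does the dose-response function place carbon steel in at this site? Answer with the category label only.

C3

carbon steel: T≤10 °C ⇒ hinge +0.150·(-0.4−10) = -1.5600
  sulphur-dioxide contribution → 11.83 μm/a
  chloride contribution → 16.1 μm/a
  ⇒ r_corr(carbon steel) = 27.93 μm/a
Category bounds: 25…50 μm/a bracket r_corr ⇒ C3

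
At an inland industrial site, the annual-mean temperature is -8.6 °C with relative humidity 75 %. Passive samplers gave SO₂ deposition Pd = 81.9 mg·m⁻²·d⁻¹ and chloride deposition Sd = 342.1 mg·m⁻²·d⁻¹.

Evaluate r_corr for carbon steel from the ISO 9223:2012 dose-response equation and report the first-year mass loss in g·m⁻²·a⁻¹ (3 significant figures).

r_corr = 289 g·m⁻²·a⁻¹

carbon steel: f(T) = +0.150·(T−10) [T≤10 °C] = -2.7900
  SO₂ term: 1.77·81.9^0.52·exp(0.02·75-2.7900) = 4.815
  Sd branch = 0.102·Sd^0.62·e^(0.033·RH+0.04·T) = 32.01 μm/a
  sum: 4.815 + 32.01 → r_corr = 36.82 μm/a
Convert to mass loss: 36.82 μm/a × 7.85 g/cm³ = 289.1 g·m⁻²·a⁻¹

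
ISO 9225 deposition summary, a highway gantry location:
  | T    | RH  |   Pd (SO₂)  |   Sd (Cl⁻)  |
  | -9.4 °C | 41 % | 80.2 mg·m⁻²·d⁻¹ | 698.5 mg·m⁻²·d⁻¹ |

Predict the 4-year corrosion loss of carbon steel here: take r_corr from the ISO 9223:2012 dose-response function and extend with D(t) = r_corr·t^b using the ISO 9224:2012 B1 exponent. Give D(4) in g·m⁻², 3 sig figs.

carbon steel: temperature factor f = +0.150·(-19.4) = -2.9100
  Pd branch = 1.77·Pd^0.52·e^(0.02·RH+f) = 2.14 μm/a
  Sd branch = 0.102·Sd^0.62·e^(0.033·RH+0.04·T) = 15.71 μm/a
  r_corr = 2.14 + 15.71 = 17.85 μm/a
Power-law: D(4) = r_corr · 4^0.523
  D(4) = 17.85 × 4^0.523 = 17.85 × 2.065 = 36.87 μm
  Mass loss = 36.87 μm × 7.85 g/cm³ = 289.4 g·m⁻²

D(4) = 289 g·m⁻²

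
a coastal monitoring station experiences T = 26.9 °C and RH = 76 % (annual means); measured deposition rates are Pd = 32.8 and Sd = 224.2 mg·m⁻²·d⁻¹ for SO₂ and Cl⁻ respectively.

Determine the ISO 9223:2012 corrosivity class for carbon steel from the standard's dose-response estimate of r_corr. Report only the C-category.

carbon steel: temperature factor f = -0.054·(16.9) = -0.9126
  Pd branch = 1.77·Pd^0.52·e^(0.02·RH+f) = 19.95 μm/a
  Cl⁻ term: 0.102·224.2^0.62·exp(0.033·76+0.04·26.9) = 105.3
  r_corr = 19.95 + 105.3 = 125.3 μm/a
Category bounds: 80…200 μm/a bracket r_corr ⇒ C5

C5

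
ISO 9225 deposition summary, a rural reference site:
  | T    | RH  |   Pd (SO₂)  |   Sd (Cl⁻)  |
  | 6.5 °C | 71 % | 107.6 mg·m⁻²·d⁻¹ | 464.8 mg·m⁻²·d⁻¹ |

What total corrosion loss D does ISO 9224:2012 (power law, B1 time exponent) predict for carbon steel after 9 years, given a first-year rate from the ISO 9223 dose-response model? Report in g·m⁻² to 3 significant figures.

D(9) = 2.76e+03 g·m⁻²

carbon steel: f(T) = +0.150·(T−10) [T≤10 °C] = -0.5250
  sulphur-dioxide contribution → 49.34 μm/a
  chloride contribution → 62.05 μm/a
  ⇒ r_corr(carbon steel) = 111.4 μm/a
ISO 9224: D(t) = r_corr · t^b with b = 0.523 (carbon steel, B1)
  D(9) = 111.4 × 9^0.523 = 111.4 × 3.156 = 351.5 μm
  Mass loss = 351.5 μm × 7.85 g/cm³ = 2759 g·m⁻²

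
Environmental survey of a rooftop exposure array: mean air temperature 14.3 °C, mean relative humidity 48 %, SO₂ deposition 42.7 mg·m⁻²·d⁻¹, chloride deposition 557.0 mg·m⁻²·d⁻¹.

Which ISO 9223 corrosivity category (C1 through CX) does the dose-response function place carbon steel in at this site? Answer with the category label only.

carbon steel: f(T) = -0.054·(T−10) [T>10 °C] = -0.2322
  Pd branch = 1.77·Pd^0.52·e^(0.02·RH+f) = 25.82 μm/a
  Cl⁻ term: 0.102·557.0^0.62·exp(0.033·48+0.04·14.3) = 44.4
  r_corr = 25.82 + 44.4 = 70.21 μm/a
ISO 9223 Table 2 (carbon steel): 50 < 70.2 ≤ 80 μm/a ⇒ C4

C4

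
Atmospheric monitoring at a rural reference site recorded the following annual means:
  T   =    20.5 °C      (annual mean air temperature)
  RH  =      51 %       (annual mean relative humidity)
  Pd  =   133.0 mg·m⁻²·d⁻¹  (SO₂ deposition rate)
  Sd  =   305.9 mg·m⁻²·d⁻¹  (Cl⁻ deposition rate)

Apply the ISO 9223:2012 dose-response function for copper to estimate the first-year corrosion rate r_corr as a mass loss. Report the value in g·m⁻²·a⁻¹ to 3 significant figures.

copper: f(T) = -0.080·(T−10) [T>10 °C] = -0.8400
  SO₂ term: 0.0053·133.0^0.26·exp(0.059·51-0.8400) = 0.1654
  Cl⁻ term: 0.01025·305.9^0.27·exp(0.036·51+0.049·20.5) = 0.8231
  r_corr = 0.1654 + 0.8231 = 0.9885 μm/a
Convert to mass loss: 0.9885 μm/a × 8.96 g/cm³ = 8.857 g·m⁻²·a⁻¹

r_corr = 8.86 g·m⁻²·a⁻¹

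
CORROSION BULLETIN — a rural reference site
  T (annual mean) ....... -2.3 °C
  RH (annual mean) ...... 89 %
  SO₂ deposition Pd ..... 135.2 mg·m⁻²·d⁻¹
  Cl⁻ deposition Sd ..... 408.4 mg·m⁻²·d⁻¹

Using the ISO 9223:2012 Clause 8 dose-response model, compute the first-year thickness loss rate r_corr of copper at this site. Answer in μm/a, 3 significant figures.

copper: f(T) = +0.126·(T−10) [T≤10 °C] = -1.5498
  SO₂ term: 0.0053·135.2^0.26·exp(0.059·89-1.5498) = 0.7687
  Cl⁻ term: 0.01025·408.4^0.27·exp(0.036·89+0.049·-2.3) = 1.144
  r_corr = 0.7687 + 1.144 = 1.912 μm/a

r_corr = 1.91 μm/a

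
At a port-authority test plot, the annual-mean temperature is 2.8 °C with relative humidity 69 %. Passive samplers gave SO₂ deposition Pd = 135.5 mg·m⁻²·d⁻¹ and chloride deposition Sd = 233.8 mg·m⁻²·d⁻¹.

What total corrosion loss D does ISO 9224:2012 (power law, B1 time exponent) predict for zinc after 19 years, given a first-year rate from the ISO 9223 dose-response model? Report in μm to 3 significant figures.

D(19) = 31.7 μm

zinc: T≤10 °C ⇒ hinge +0.038·(2.8−10) = -0.2736
  SO₂ term: 0.0129·135.5^0.44·exp(0.046·69-0.2736) = 2.034
  Sd branch = 0.0175·Sd^0.57·e^(0.008·RH+0.085·T) = 0.8637 μm/a
  sum: 2.034 + 0.8637 → r_corr = 2.897 μm/a
ISO 9224: D(t) = r_corr · t^b with b = 0.813 (zinc, B1)
  D(19) = 2.897 × 19^0.813 = 2.897 × 10.96 = 31.74 μm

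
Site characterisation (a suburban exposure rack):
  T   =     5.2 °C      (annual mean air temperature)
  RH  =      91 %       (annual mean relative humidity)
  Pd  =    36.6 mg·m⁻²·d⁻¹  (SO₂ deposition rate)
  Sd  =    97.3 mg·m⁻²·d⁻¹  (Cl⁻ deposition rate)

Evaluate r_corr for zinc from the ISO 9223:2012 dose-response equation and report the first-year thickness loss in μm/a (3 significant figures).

zinc: temperature factor f = +0.038·(-4.8) = -0.1824
  sulphur-dioxide contribution → 3.446 μm/a
  chloride contribution → 0.7663 μm/a
  ⇒ r_corr(zinc) = 4.212 μm/a

r_corr = 4.21 μm/a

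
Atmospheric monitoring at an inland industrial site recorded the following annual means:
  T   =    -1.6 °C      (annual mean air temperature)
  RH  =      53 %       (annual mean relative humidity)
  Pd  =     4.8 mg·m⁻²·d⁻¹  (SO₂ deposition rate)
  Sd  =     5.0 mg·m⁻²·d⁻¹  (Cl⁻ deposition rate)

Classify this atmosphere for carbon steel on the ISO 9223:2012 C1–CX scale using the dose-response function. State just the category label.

carbon steel: f(T) = +0.150·(T−10) [T≤10 °C] = -1.7400
  SO₂ term: 1.77·4.8^0.52·exp(0.02·53-1.7400) = 2.027
  Sd branch = 0.102·Sd^0.62·e^(0.033·RH+0.04·T) = 1.492 μm/a
  r_corr = 2.027 + 1.492 = 3.519 μm/a
3.52 μm/a falls in (1.3, 25] for carbon steel → category C2

C2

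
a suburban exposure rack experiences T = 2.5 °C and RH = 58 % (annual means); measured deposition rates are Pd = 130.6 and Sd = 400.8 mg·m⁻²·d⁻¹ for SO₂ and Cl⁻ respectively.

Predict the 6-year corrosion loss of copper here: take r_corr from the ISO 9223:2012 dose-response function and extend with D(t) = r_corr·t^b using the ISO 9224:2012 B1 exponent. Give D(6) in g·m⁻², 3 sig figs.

D(6) = 20.6 g·m⁻²

copper: T≤10 °C ⇒ hinge +0.126·(2.5−10) = -0.9450
  sulphur-dioxide contribution → 0.224 μm/a
  chloride contribution → 0.4715 μm/a
  ⇒ r_corr(copper) = 0.6955 μm/a
ISO 9224: D(t) = r_corr · t^b with b = 0.667 (copper, B1)
  D(6) = 0.6955 × 6^0.667 = 0.6955 × 3.304 = 2.298 μm
  Mass loss = 2.298 μm × 8.96 g/cm³ = 20.59 g·m⁻²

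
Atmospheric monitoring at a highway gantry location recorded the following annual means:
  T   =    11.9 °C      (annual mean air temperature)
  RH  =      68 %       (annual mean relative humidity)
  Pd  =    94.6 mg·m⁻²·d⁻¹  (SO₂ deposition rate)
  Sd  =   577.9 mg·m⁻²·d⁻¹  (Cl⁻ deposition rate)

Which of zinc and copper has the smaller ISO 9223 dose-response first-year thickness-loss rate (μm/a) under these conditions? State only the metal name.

copper

zinc: T>10 °C ⇒ hinge -0.071·(11.9−10) = -0.1349
  SO₂ term: 0.0129·94.6^0.44·exp(0.046·68-0.1349) = 1.905
  Sd branch = 0.0175·Sd^0.57·e^(0.008·RH+0.085·T) = 3.111 μm/a
  sum: 1.905 + 3.111 → r_corr = 5.015 μm/a
copper: T>10 °C ⇒ hinge -0.080·(11.9−10) = -0.1520
  SO₂ term: 0.0053·94.6^0.26·exp(0.059·68-0.1520) = 0.8211
  Cl⁻ term: 0.01025·577.9^0.27·exp(0.036·68+0.049·11.9) = 1.183
  r_corr = 0.8211 + 1.183 = 2.004 μm/a
Ordering by μm/a: zinc (5.02) > copper (2)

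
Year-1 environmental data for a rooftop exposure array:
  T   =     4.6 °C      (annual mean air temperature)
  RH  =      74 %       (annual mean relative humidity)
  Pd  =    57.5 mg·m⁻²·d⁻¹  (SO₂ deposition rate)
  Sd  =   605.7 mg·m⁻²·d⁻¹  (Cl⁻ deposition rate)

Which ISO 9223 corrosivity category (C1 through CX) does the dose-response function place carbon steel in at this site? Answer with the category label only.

C5

carbon steel: temperature factor f = +0.150·(-5.4) = -0.8100
  sulphur-dioxide contribution → 28.44 μm/a
  chloride contribution → 74.83 μm/a
  total first-year rate 103.3 μm/a
Category bounds: 80…200 μm/a bracket r_corr ⇒ C5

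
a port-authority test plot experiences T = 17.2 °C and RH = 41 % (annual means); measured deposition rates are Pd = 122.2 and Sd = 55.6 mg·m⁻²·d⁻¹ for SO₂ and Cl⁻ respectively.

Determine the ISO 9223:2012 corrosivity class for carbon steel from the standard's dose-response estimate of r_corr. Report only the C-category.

carbon steel: T>10 °C ⇒ hinge -0.054·(17.2−10) = -0.3888
  Pd branch = 1.77·Pd^0.52·e^(0.02·RH+f) = 33.15 μm/a
  Sd branch = 0.102·Sd^0.62·e^(0.033·RH+0.04·T) = 9.483 μm/a
  r_corr = 33.15 + 9.483 = 42.64 μm/a
ISO 9223 Table 2 (carbon steel): 25 < 42.6 ≤ 50 μm/a ⇒ C3

C3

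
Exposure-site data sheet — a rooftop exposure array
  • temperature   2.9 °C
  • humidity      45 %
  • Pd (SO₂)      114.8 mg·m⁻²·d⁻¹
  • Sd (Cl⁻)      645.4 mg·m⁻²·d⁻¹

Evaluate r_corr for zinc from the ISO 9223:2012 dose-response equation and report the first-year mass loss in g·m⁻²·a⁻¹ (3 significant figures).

zinc: f(T) = +0.038·(T−10) [T≤10 °C] = -0.2698
  Pd branch = 0.0129·Pd^0.44·e^(0.046·RH+f) = 0.6292 μm/a
  Sd branch = 0.0175·Sd^0.57·e^(0.008·RH+0.085·T) = 1.282 μm/a
  r_corr = 0.6292 + 1.282 = 1.912 μm/a
Convert to mass loss: 1.912 μm/a × 7.14 g/cm³ = 13.65 g·m⁻²·a⁻¹

r_corr = 13.6 g·m⁻²·a⁻¹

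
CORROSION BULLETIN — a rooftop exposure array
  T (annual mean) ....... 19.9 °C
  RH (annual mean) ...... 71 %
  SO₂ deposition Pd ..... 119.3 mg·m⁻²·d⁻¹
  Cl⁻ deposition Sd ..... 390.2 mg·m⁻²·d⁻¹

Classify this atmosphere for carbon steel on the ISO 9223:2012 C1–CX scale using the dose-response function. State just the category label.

carbon steel: temperature factor f = -0.054·(9.9) = -0.5346
  sulphur-dioxide contribution → 51.56 μm/a
  chloride contribution → 95.16 μm/a
  total first-year rate 146.7 μm/a
ISO 9223 Table 2 (carbon steel): 80 < 147 ≤ 200 μm/a ⇒ C5

C5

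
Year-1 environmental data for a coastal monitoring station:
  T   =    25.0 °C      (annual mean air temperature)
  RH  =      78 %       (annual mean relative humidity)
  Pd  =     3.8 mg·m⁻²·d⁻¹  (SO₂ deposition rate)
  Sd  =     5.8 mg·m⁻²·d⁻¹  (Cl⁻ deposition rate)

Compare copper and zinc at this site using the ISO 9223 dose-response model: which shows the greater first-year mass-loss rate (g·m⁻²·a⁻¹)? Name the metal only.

copper: temperature factor f = -0.080·(15.0) = -1.2000
  Pd branch = 0.0053·Pd^0.26·e^(0.059·RH+f) = 0.2252 μm/a
  Cl⁻ term: 0.01025·5.8^0.27·exp(0.036·78+0.049·25.0) = 0.9297
  r_corr = 0.2252 + 0.9297 = 1.155 μm/a
  mass loss = 1.155 μm/a × 8.96 g/cm³ = 10.35 g·m⁻²·a⁻¹
zinc: T>10 °C ⇒ hinge -0.071·(25.0−10) = -1.0650
  Pd branch = 0.0129·Pd^0.44·e^(0.046·RH+f) = 0.2893 μm/a
  Sd branch = 0.0175·Sd^0.57·e^(0.008·RH+0.085·T) = 0.7448 μm/a
  sum: 0.2893 + 0.7448 → r_corr = 1.034 μm/a
  mass loss = 1.034 μm/a × 7.14 g/cm³ = 7.384 g·m⁻²·a⁻¹
Ordering by g·m⁻²·a⁻¹: copper (10.3) > zinc (7.38)

copper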